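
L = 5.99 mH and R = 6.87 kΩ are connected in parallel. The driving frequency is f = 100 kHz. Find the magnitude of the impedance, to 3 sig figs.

3300 Ω

ω = 2πf = 628300 rad/s
X_L = ωL = 3760 Ω
Parallel: admittances add. Y = 1/R + 1/(jωL)
Y = (0.000146 − j0.000266) S
|Y| = 0.000303 S → |Z| = 1/|Y| = 3300 Ω, ∠Z = −∠Y = 61.3°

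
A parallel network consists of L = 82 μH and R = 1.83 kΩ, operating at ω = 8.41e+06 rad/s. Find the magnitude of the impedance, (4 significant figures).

645.3 Ω

X_L = ωL = 689.6 Ω
Parallel: admittances add. Y = 1/R + 1/(jωL)
Y = (0.0005464 − j0.001450) S
|Y| = 0.001550 S → |Z| = 1/|Y| = 645.3 Ω, ∠Z = −∠Y = 69.35°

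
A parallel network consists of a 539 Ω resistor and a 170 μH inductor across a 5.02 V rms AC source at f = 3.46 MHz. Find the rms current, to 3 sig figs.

ω = 2πf = 2.174e+07 rad/s
X_L = ωL = 3700 Ω
Parallel: admittances add. Y = 1/R + 1/(jωL)
Y = (0.00186 − j0.000271) S
|Y| = 0.00187 S → |Z| = 1/|Y| = 533 Ω, ∠Z = −∠Y = 8.30°
I = V/|Z| = 5.02/533 = 9.41 mA

9.41 mA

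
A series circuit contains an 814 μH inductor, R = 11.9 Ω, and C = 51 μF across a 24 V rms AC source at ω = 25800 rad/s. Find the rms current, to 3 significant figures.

1.02 A

X_L = ωL = 21.0 Ω
X_C = 1/(ωC) = 0.760 Ω
Net reactance X = X_L − X_C = 20.2 Ω
Z = 11.9 + j20.2 Ω
|Z| = √(11.9² + 20.2²) = 23.5 Ω
I = V/|Z| = 24/23.5 = 1.02 A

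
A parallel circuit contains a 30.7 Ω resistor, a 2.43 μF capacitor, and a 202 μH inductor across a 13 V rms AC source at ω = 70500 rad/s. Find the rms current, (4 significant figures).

X_L = ωL = 14.24 Ω
X_C = 1/(ωC) = 5.837 Ω
Parallel: admittances add. Y = 1/R + 1/(jωL) + jωC
Y = (0.03257 + j0.1011) S
|Y| = 0.1062 S → |Z| = 1/|Y| = 9.415 Ω, ∠Z = −∠Y = -72.14°
I = V/|Z| = 13/9.415 = 1.381 A

1.381 A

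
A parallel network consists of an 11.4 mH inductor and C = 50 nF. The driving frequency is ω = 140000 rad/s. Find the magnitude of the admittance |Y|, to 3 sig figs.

X_L = ωL = 1600 Ω
X_C = 1/(ωC) = 143 Ω
Parallel: admittances add. Y = 1/(jωL) + jωC
Y = (0 + j0.00637) S
|Y| = 0.00637 S → |Z| = 1/|Y| = 157 Ω, ∠Z = −∠Y = -90.0°

6.37 mS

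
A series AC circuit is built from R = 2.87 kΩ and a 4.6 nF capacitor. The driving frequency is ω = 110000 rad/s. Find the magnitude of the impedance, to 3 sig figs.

3480 Ω

X_C = 1/(ωC) = 1980 Ω
Z = 2870 − j1980 Ω
|Z| = √(2870² + 1980²) = 3480 Ω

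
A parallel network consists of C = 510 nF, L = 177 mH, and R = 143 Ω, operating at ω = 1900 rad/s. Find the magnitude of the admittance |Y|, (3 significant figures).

7.27 mS

X_L = ωL = 336 Ω
X_C = 1/(ωC) = 1030 Ω
Parallel: admittances add. Y = 1/R + 1/(jωL) + jωC
Y = (0.00699 − j0.00200) S
|Y| = 0.00727 S → |Z| = 1/|Y| = 137 Ω, ∠Z = −∠Y = 16.0°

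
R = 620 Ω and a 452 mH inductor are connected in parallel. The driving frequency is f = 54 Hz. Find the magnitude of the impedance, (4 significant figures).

148.9 Ω

ω = 2πf = 339.3 rad/s
X_L = ωL = 153.4 Ω
Parallel: admittances add. Y = 1/R + 1/(jωL)
Y = (0.001613 − j0.006521) S
|Y| = 0.006717 S → |Z| = 1/|Y| = 148.9 Ω, ∠Z = −∠Y = 76.11°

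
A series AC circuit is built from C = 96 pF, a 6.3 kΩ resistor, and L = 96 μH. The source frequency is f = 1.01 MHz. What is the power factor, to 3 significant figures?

0.987

ω = 2πf = 6.346e+06 rad/s
X_L = ωL = 609 Ω
X_C = 1/(ωC) = 1640 Ω
Net reactance X = X_L − X_C = -1030 Ω
Z = 6300 − j1030 Ω
|Z| = √(6300² + 1030²) = 6380 Ω
∠Z = arctan(-1030/6300) = -9.31°
cos φ = cos(-9.31°) = 0.987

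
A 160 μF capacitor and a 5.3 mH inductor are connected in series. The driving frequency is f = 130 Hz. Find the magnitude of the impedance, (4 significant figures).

ω = 2πf = 816.8 rad/s
X_L = ωL = 4.329 Ω
X_C = 1/(ωC) = 7.652 Ω
Net reactance X = X_L − X_C = -3.323 Ω
Z = − j3.323 Ω
|Z| = √(0² + 3.323²) = 3.323 Ω

3.323 Ω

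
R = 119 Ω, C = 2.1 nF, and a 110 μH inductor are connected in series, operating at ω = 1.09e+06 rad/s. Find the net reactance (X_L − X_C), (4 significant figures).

-317.0 Ω

X_L = ωL = 119.9 Ω
X_C = 1/(ωC) = 436.9 Ω
X = 119.9 − 436.9 = -317.0 Ω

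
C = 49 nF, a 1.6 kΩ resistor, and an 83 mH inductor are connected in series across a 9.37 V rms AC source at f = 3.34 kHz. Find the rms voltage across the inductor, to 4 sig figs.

ω = 2πf = 20990 rad/s
X_L = ωL = 1742 Ω
X_C = 1/(ωC) = 972.5 Ω
Net reactance X = X_L − X_C = 769.4 Ω
Z = 1600 + j769.4 Ω
|Z| = √(1600² + 769.4²) = 1775 Ω
I = V/|Z| = 5.278 mA
V_L = I·|Z_L| = 0.005278 × 1742 = 9.193 V

9.193 V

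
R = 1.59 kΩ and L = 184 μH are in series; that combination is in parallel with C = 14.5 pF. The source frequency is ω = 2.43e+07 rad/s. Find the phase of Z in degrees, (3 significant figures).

X_L = ωL = 4470 Ω
X_C = 1/(ωC) = 2840 Ω
Branch 1 (R+jX_L): Z₁ = 1590 + j4470 Ω, |Z₁| = 4750 Ω
Branch 2 (−jX_C): Z₂ = −j2840 Ω
Parallel: Z = Z₁Z₂/(Z₁+Z₂), |Z| = 5910 Ω, ∠Z = -65.3°

-65.3°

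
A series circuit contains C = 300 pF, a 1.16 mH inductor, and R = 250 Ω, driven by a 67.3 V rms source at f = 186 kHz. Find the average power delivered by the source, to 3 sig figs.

492 mW

ω = 2πf = 1.169e+06 rad/s
X_L = ωL = 1360 Ω
X_C = 1/(ωC) = 2850 Ω
Net reactance X = X_L − X_C = -1500 Ω
Z = 250 − j1500 Ω
|Z| = √(250² + 1500²) = 1520 Ω
∠Z = arctan(-1500/250) = -80.5°
I = V/|Z| = 44.4 mA
P = VI cos φ = 67.3 × 0.0444 × cos(-80.5°) = 492 mW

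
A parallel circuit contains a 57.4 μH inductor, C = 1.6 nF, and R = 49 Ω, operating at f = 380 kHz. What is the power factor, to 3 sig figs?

0.986

ω = 2πf = 2.388e+06 rad/s
X_L = ωL = 137 Ω
X_C = 1/(ωC) = 262 Ω
Parallel: admittances add. Y = 1/R + 1/(jωL) + jωC
Y = (0.0204 − j0.00348) S
|Y| = 0.0207 S → |Z| = 1/|Y| = 48.3 Ω, ∠Z = −∠Y = 9.67°
cos φ = cos(9.67°) = 0.986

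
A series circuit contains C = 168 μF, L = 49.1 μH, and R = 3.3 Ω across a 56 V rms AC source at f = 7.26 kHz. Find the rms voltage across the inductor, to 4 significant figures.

ω = 2πf = 45620 rad/s
X_L = ωL = 2.240 Ω
X_C = 1/(ωC) = 0.1305 Ω
Net reactance X = X_L − X_C = 2.109 Ω
Z = 3.300 + j2.109 Ω
|Z| = √(3.300² + 2.109²) = 3.916 Ω
I = V/|Z| = 14.30 A
V_L = I·|Z_L| = 14.30 × 2.240 = 32.02 V

32.02 V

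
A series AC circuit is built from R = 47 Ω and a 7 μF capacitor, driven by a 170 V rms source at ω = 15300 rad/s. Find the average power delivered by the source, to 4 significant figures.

591.5 W

X_C = 1/(ωC) = 9.337 Ω
Z = 47.00 − j9.337 Ω
|Z| = √(47.00² + 9.337²) = 47.92 Ω
∠Z = arctan(-9.337/47.00) = -11.24°
I = V/|Z| = 3.548 A
P = VI cos φ = 170 × 3.548 × cos(-11.24°) = 591.5 W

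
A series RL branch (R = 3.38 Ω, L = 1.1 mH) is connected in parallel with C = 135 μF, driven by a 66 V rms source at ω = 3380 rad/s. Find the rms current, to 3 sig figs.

X_L = ωL = 3.72 Ω
X_C = 1/(ωC) = 2.19 Ω
Branch 1 (R+jX_L): Z₁ = 3.38 + j3.72 Ω, |Z₁| = 5.02 Ω
Branch 2 (−jX_C): Z₂ = −j2.19 Ω
Parallel: Z = Z₁Z₂/(Z₁+Z₂), |Z| = 2.97 Ω, ∠Z = -66.6°
I = V/|Z| = 66/2.97 = 22.2 A

22.2 A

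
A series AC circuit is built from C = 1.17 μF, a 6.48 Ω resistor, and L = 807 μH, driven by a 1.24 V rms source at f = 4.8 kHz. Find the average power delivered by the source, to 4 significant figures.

ω = 2πf = 30160 rad/s
X_L = ωL = 24.34 Ω
X_C = 1/(ωC) = 28.34 Ω
Net reactance X = X_L − X_C = -4.001 Ω
Z = 6.480 − j4.001 Ω
|Z| = √(6.480² + 4.001²) = 7.616 Ω
∠Z = arctan(-4.001/6.480) = -31.69°
I = V/|Z| = 162.8 mA
P = VI cos φ = 1.24 × 0.1628 × cos(-31.69°) = 171.8 mW

171.8 mW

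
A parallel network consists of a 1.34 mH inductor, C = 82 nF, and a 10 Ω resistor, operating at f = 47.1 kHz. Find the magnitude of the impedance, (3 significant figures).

9.77 Ω

ω = 2πf = 295900 rad/s
X_L = ωL = 397 Ω
X_C = 1/(ωC) = 41.2 Ω
Parallel: admittances add. Y = 1/R + 1/(jωL) + jωC
Y = (0.100 + j0.0217) S
|Y| = 0.102 S → |Z| = 1/|Y| = 9.77 Ω, ∠Z = −∠Y = -12.3°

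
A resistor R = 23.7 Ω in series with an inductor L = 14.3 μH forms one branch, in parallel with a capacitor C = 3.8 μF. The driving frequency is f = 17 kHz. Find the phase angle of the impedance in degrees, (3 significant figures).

-84.1°

ω = 2πf = 106800 rad/s
X_L = ωL = 1.53 Ω
X_C = 1/(ωC) = 2.46 Ω
Branch 1 (R+jX_L): Z₁ = 23.7 + j1.53 Ω, |Z₁| = 23.7 Ω
Branch 2 (−jX_C): Z₂ = −j2.46 Ω
Parallel: Z = Z₁Z₂/(Z₁+Z₂), |Z| = 2.47 Ω, ∠Z = -84.1°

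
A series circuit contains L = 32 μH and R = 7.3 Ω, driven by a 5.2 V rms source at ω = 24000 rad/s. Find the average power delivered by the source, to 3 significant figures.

X_L = ωL = 0.768 Ω
Z = 7.30 + j0.768 Ω
|Z| = √(7.30² + 0.768²) = 7.34 Ω
∠Z = arctan(0.768/7.30) = 6.01°
I = V/|Z| = 708 mA
P = VI cos φ = 5.2 × 0.708 × cos(6.01°) = 3.66 W

3.66 W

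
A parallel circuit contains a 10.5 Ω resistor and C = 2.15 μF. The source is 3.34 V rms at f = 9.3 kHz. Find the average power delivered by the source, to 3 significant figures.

1.06 W

ω = 2πf = 58430 rad/s
X_C = 1/(ωC) = 7.96 Ω
Parallel: admittances add. Y = 1/R + jωC
Y = (0.0952 + j0.126) S
|Y| = 0.158 S → |Z| = 1/|Y| = 6.34 Ω, ∠Z = −∠Y = -52.8°
I = V/|Z| = 527 mA
P = VI cos φ = 3.34 × 0.527 × cos(-52.8°) = 1.06 W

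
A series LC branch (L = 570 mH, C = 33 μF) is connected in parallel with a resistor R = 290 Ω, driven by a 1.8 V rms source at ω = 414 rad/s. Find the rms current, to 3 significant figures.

12.7 mA

X_L = ωL = 236 Ω
X_C = 1/(ωC) = 73.2 Ω
Branch 1: Z₁ = R = 290 Ω
Branch 2 (series LC): Z₂ = j(X_L − X_C) = j163 Ω
Parallel: Z = Z₁Z₂/(Z₁+Z₂), |Z| = 142 Ω, ∠Z = 60.7°
I = V/|Z| = 1.8/142 = 12.7 mA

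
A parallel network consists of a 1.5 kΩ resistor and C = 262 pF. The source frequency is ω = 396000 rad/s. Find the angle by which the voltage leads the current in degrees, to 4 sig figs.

-8.846°

X_C = 1/(ωC) = 9638 Ω
Parallel: admittances add. Y = 1/R + jωC
Y = (0.0006667 + j0.0001038) S
|Y| = 0.0006747 S → |Z| = 1/|Y| = 1482 Ω, ∠Z = −∠Y = -8.846°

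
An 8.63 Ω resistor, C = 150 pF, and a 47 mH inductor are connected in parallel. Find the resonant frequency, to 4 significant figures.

ω₀ = 1/√(LC) = 1/√(0.047 × 1.5e-10) = 376600 rad/s
f₀ = ω₀/(2π) = 59.94 kHz

59.94 kHz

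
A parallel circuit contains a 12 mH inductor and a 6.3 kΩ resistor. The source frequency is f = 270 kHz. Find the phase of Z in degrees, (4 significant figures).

17.20°

ω = 2πf = 1.696e+06 rad/s
X_L = ωL = 20360 Ω
Parallel: admittances add. Y = 1/R + 1/(jωL)
Y = (0.0001587 − j4.912e-05) S
|Y| = 0.0001662 S → |Z| = 1/|Y| = 6018 Ω, ∠Z = −∠Y = 17.20°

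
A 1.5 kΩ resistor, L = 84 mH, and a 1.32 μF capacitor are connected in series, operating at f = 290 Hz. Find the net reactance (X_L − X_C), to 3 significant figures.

ω = 2πf = 1822 rad/s
X_L = ωL = 153 Ω
X_C = 1/(ωC) = 416 Ω
X = 153 − 416 = -263 Ω

-263 Ω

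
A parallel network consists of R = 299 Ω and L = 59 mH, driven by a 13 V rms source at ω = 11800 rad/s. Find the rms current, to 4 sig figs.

47.32 mA

X_L = ωL = 696.2 Ω
Parallel: admittances add. Y = 1/R + 1/(jωL)
Y = (0.003344 − j0.001436) S
|Y| = 0.003640 S → |Z| = 1/|Y| = 274.7 Ω, ∠Z = −∠Y = 23.24°
I = V/|Z| = 13/274.7 = 47.32 mA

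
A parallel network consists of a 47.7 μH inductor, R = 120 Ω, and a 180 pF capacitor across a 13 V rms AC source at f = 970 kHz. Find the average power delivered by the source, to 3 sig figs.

1.41 W

ω = 2πf = 6.095e+06 rad/s
X_L = ωL = 291 Ω
X_C = 1/(ωC) = 912 Ω
Parallel: admittances add. Y = 1/R + 1/(jωL) + jωC
Y = (0.00833 − j0.00234) S
|Y| = 0.00866 S → |Z| = 1/|Y| = 116 Ω, ∠Z = −∠Y = 15.7°
I = V/|Z| = 113 mA
P = VI cos φ = 13 × 0.113 × cos(15.7°) = 1.41 W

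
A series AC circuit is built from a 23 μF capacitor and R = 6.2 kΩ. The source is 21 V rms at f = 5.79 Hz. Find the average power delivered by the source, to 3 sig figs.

ω = 2πf = 36.38 rad/s
X_C = 1/(ωC) = 1200 Ω
Z = 6200 − j1200 Ω
|Z| = √(6200² + 1200²) = 6310 Ω
∠Z = arctan(-1200/6200) = -10.9°
I = V/|Z| = 3.33 mA
P = VI cos φ = 21 × 0.00333 × cos(-10.9°) = 68.6 mW

68.6 mW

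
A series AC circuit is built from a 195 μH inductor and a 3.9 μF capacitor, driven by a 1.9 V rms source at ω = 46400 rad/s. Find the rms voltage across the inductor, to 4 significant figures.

4.881 V

X_L = ωL = 9.048 Ω
X_C = 1/(ωC) = 5.526 Ω
Net reactance X = X_L − X_C = 3.522 Ω
Z = j3.522 Ω
|Z| = √(0² + 3.522²) = 3.522 Ω
I = V/|Z| = 539.5 mA
V_L = I·|Z_L| = 0.5395 × 9.048 = 4.881 V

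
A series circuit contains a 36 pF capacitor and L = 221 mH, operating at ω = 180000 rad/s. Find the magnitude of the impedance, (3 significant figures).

X_L = ωL = 39800 Ω
X_C = 1/(ωC) = 154000 Ω
Net reactance X = X_L − X_C = -115000 Ω
Z = − j115000 Ω
|Z| = √(0² + 115000²) = 115000 Ω

115000 Ω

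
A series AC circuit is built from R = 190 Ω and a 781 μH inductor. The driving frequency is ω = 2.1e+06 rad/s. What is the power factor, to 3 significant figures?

0.115

X_L = ωL = 1640 Ω
Z = 190 + j1640 Ω
|Z| = √(190² + 1640²) = 1650 Ω
∠Z = arctan(1640/190) = 83.4°
cos φ = cos(83.4°) = 0.115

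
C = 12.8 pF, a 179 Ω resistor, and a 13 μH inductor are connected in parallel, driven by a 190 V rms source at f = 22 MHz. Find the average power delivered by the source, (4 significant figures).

ω = 2πf = 1.382e+08 rad/s
X_L = ωL = 1797 Ω
X_C = 1/(ωC) = 565.2 Ω
Parallel: admittances add. Y = 1/R + 1/(jωL) + jωC
Y = (0.005587 + j0.001213) S
|Y| = 0.005717 S → |Z| = 1/|Y| = 174.9 Ω, ∠Z = −∠Y = -12.25°
I = V/|Z| = 1.086 A
P = VI cos φ = 190 × 1.086 × cos(-12.25°) = 201.7 W

201.7 W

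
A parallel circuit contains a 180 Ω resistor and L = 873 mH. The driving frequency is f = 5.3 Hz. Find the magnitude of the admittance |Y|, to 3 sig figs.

34.8 mS

ω = 2πf = 33.30 rad/s
X_L = ωL = 29.1 Ω
Parallel: admittances add. Y = 1/R + 1/(jωL)
Y = (0.00556 − j0.0344) S
|Y| = 0.0348 S → |Z| = 1/|Y| = 28.7 Ω, ∠Z = −∠Y = 80.8°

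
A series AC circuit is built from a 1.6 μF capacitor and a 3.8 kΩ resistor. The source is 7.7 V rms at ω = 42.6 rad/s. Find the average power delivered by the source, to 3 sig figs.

X_C = 1/(ωC) = 14700 Ω
Z = 3800 − j14700 Ω
|Z| = √(3800² + 14700²) = 15200 Ω
∠Z = arctan(-14700/3800) = -75.5°
I = V/|Z| = 508 μA
P = VI cos φ = 7.7 × 0.000508 × cos(-75.5°) = 981 μW

981 μW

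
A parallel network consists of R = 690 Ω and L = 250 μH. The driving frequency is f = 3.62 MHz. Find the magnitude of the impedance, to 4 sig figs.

685.0 Ω

ω = 2πf = 2.275e+07 rad/s
X_L = ωL = 5686 Ω
Parallel: admittances add. Y = 1/R + 1/(jωL)
Y = (0.001449 − j0.0001759) S
|Y| = 0.001460 S → |Z| = 1/|Y| = 685.0 Ω, ∠Z = −∠Y = 6.919°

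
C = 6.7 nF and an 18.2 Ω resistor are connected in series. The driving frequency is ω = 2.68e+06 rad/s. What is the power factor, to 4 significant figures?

X_C = 1/(ωC) = 55.69 Ω
Z = 18.20 − j55.69 Ω
|Z| = √(18.20² + 55.69²) = 58.59 Ω
∠Z = arctan(-55.69/18.20) = -71.90°
cos φ = cos(-71.90°) = 0.3106

0.3106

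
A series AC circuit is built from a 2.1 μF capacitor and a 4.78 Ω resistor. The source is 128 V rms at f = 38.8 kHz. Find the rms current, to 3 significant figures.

24.8 A

ω = 2πf = 243800 rad/s
X_C = 1/(ωC) = 1.95 Ω
Z = 4.78 − j1.95 Ω
|Z| = √(4.78² + 1.95²) = 5.16 Ω
I = V/|Z| = 128/5.16 = 24.8 A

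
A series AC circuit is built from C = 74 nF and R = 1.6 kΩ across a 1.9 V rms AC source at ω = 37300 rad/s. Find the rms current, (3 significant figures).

1.16 mA

X_C = 1/(ωC) = 362 Ω
Z = 1600 − j362 Ω
|Z| = √(1600² + 362²) = 1640 Ω
I = V/|Z| = 1.9/1640 = 1.16 mA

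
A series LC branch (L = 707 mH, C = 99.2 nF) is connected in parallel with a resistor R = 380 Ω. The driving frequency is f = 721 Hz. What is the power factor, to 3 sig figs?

ω = 2πf = 4530 rad/s
X_L = ωL = 3200 Ω
X_C = 1/(ωC) = 2230 Ω
Branch 1: Z₁ = R = 380 Ω
Branch 2 (series LC): Z₂ = j(X_L − X_C) = j978 Ω
Parallel: Z = Z₁Z₂/(Z₁+Z₂), |Z| = 354 Ω, ∠Z = 21.2°
cos φ = cos(21.2°) = 0.932

0.932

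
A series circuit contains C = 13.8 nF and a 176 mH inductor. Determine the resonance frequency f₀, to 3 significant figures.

ω₀ = 1/√(LC) = 1/√(0.176 × 1.38e-08) = 20290 rad/s
f₀ = ω₀/(2π) = 3.23 kHz

3.23 kHz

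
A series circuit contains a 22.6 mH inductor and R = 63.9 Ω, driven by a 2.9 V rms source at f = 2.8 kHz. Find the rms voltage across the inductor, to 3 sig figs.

ω = 2πf = 17590 rad/s
X_L = ωL = 398 Ω
Z = 63.9 + j398 Ω
|Z| = √(63.9² + 398²) = 403 Ω
I = V/|Z| = 7.20 mA
V_L = I·|Z_L| = 0.00720 × 398 = 2.86 V

2.86 V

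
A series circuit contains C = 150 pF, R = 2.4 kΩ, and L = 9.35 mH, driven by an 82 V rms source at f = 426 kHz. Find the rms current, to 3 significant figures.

3.62 mA

ω = 2πf = 2.677e+06 rad/s
X_L = ωL = 25000 Ω
X_C = 1/(ωC) = 2490 Ω
Net reactance X = X_L − X_C = 22500 Ω
Z = 2400 + j22500 Ω
|Z| = √(2400² + 22500²) = 22700 Ω
I = V/|Z| = 82/22700 = 3.62 mA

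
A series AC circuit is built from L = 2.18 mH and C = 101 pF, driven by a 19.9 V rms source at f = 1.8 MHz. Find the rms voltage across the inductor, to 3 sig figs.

20.6 V

ω = 2πf = 1.131e+07 rad/s
X_L = ωL = 24700 Ω
X_C = 1/(ωC) = 875 Ω
Net reactance X = X_L − X_C = 23800 Ω
Z = j23800 Ω
|Z| = √(0² + 23800²) = 23800 Ω
I = V/|Z| = 837 μA
V_L = I·|Z_L| = 0.000837 × 24700 = 20.6 V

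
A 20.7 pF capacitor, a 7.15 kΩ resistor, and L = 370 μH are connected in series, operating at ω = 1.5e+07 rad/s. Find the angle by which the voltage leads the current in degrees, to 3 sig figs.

18.0°

X_L = ωL = 5550 Ω
X_C = 1/(ωC) = 3220 Ω
Net reactance X = X_L − X_C = 2330 Ω
Z = 7150 + j2330 Ω
|Z| = √(7150² + 2330²) = 7520 Ω
∠Z = arctan(2330/7150) = 18.0°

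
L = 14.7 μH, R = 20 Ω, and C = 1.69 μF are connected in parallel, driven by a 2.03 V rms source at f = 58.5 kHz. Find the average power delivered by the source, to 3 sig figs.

206 mW

ω = 2πf = 367600 rad/s
X_L = ωL = 5.40 Ω
X_C = 1/(ωC) = 1.61 Ω
Parallel: admittances add. Y = 1/R + 1/(jωL) + jωC
Y = (0.0500 + j0.436) S
|Y| = 0.439 S → |Z| = 1/|Y| = 2.28 Ω, ∠Z = −∠Y = -83.5°
I = V/|Z| = 891 mA
P = VI cos φ = 2.03 × 0.891 × cos(-83.5°) = 206 mW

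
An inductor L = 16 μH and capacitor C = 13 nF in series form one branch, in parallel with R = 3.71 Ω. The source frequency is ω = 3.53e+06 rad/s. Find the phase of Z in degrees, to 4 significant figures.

6.105°

X_L = ωL = 56.48 Ω
X_C = 1/(ωC) = 21.79 Ω
Branch 1: Z₁ = R = 3.710 Ω
Branch 2 (series LC): Z₂ = j(X_L − X_C) = j34.69 Ω
Parallel: Z = Z₁Z₂/(Z₁+Z₂), |Z| = 3.689 Ω, ∠Z = 6.105°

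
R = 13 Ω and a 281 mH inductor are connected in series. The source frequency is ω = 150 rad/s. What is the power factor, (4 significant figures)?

X_L = ωL = 42.15 Ω
Z = 13.00 + j42.15 Ω
|Z| = √(13.00² + 42.15²) = 44.11 Ω
∠Z = arctan(42.15/13.00) = 72.86°
cos φ = cos(72.86°) = 0.2947

0.2947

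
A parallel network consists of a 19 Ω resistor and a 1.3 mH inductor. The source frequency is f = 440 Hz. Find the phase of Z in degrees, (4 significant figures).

79.29°

ω = 2πf = 2765 rad/s
X_L = ωL = 3.594 Ω
Parallel: admittances add. Y = 1/R + 1/(jωL)
Y = (0.05263 − j0.2782) S
|Y| = 0.2832 S → |Z| = 1/|Y| = 3.531 Ω, ∠Z = −∠Y = 79.29°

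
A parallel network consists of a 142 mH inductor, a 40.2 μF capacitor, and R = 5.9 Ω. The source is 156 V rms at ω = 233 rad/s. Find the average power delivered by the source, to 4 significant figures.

X_L = ωL = 33.09 Ω
X_C = 1/(ωC) = 106.8 Ω
Parallel: admittances add. Y = 1/R + 1/(jωL) + jωC
Y = (0.1695 − j0.02086) S
|Y| = 0.1708 S → |Z| = 1/|Y| = 5.856 Ω, ∠Z = −∠Y = 7.016°
I = V/|Z| = 26.64 A
P = VI cos φ = 156 × 26.64 × cos(7.016°) = 4.125 kW

4.125 kW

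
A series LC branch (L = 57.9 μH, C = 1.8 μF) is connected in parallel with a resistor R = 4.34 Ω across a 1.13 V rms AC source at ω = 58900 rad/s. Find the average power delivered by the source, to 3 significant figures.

294 mW

X_L = ωL = 3.41 Ω
X_C = 1/(ωC) = 9.43 Ω
Branch 1: Z₁ = R = 4.34 Ω
Branch 2 (series LC): Z₂ = j(X_L − X_C) = −j6.02 Ω
Parallel: Z = Z₁Z₂/(Z₁+Z₂), |Z| = 3.52 Ω, ∠Z = -35.8°
I = V/|Z| = 321 mA
P = VI cos φ = 1.13 × 0.321 × cos(-35.8°) = 294 mW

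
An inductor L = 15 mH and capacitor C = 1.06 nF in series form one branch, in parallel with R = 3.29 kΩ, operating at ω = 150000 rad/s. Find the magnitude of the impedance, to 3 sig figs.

X_L = ωL = 2250 Ω
X_C = 1/(ωC) = 6290 Ω
Branch 1: Z₁ = R = 3290 Ω
Branch 2 (series LC): Z₂ = j(X_L − X_C) = −j4040 Ω
Parallel: Z = Z₁Z₂/(Z₁+Z₂), |Z| = 2550 Ω, ∠Z = -39.2°

2550 Ω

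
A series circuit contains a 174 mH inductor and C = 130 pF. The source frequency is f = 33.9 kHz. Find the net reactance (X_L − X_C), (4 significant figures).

947.9 Ω

ω = 2πf = 213000 rad/s
X_L = ωL = 37060 Ω
X_C = 1/(ωC) = 36110 Ω
X = 37060 − 36110 = 947.9 Ω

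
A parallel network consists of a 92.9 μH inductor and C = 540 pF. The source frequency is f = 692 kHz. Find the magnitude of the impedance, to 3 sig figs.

7820 Ω

ω = 2πf = 4.348e+06 rad/s
X_L = ωL = 404 Ω
X_C = 1/(ωC) = 426 Ω
Parallel: admittances add. Y = 1/(jωL) + jωC
Y = (0 − j0.000128) S
|Y| = 0.000128 S → |Z| = 1/|Y| = 7820 Ω, ∠Z = −∠Y = 90.0°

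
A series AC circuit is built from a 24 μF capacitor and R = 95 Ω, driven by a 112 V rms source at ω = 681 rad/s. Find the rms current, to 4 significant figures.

X_C = 1/(ωC) = 61.18 Ω
Z = 95.00 − j61.18 Ω
|Z| = √(95.00² + 61.18²) = 113.0 Ω
I = V/|Z| = 112/113.0 = 991.2 mA

991.2 mA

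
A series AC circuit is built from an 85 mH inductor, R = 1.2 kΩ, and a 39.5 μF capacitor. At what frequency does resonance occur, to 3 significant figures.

86.9 Hz

ω₀ = 1/√(LC) = 1/√(0.085 × 3.95e-05) = 545.7 rad/s
f₀ = ω₀/(2π) = 86.9 Hz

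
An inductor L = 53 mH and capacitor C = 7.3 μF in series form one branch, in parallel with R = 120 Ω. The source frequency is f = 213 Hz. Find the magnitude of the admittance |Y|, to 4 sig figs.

ω = 2πf = 1338 rad/s
X_L = ωL = 70.93 Ω
X_C = 1/(ωC) = 102.4 Ω
Branch 1: Z₁ = R = 120.0 Ω
Branch 2 (series LC): Z₂ = j(X_L − X_C) = −j31.43 Ω
Parallel: Z = Z₁Z₂/(Z₁+Z₂), |Z| = 30.40 Ω, ∠Z = -75.32°
|Y| = 1/|Z| = 32.89 mS

32.89 mS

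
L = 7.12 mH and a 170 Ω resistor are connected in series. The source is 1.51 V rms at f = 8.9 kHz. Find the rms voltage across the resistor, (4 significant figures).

ω = 2πf = 55920 rad/s
X_L = ωL = 398.2 Ω
Z = 170.0 + j398.2 Ω
|Z| = √(170.0² + 398.2²) = 432.9 Ω
I = V/|Z| = 3.488 mA
V_R = I·|Z_R| = 0.003488 × 170.0 = 0.5929 V

0.5929 V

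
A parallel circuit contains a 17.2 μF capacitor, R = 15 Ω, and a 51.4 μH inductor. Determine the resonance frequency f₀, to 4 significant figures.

5.353 kHz

ω₀ = 1/√(LC) = 1/√(5.14e-05 × 1.72e-05) = 33630 rad/s
f₀ = ω₀/(2π) = 5.353 kHz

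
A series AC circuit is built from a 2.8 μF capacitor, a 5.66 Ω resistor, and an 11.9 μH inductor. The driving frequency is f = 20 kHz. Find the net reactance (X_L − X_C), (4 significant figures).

ω = 2πf = 125700 rad/s
X_L = ωL = 1.495 Ω
X_C = 1/(ωC) = 2.842 Ω
X = 1.495 − 2.842 = -1.347 Ω

-1.347 Ω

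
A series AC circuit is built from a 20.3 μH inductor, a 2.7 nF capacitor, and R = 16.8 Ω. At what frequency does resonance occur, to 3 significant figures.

ω₀ = 1/√(LC) = 1/√(2.03e-05 × 2.7e-09) = 4.271e+06 rad/s
f₀ = ω₀/(2π) = 680 kHz

680 kHz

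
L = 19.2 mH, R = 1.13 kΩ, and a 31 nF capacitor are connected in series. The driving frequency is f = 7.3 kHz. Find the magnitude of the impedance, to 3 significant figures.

1140 Ω

ω = 2πf = 45870 rad/s
X_L = ωL = 881 Ω
X_C = 1/(ωC) = 703 Ω
Net reactance X = X_L − X_C = 177 Ω
Z = 1130 + j177 Ω
|Z| = √(1130² + 177²) = 1140 Ω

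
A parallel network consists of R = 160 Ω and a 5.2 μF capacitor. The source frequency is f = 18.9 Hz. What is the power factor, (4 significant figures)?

0.9952

ω = 2πf = 118.8 rad/s
X_C = 1/(ωC) = 1619 Ω
Parallel: admittances add. Y = 1/R + jωC
Y = (0.006250 + j0.0006175) S
|Y| = 0.006280 S → |Z| = 1/|Y| = 159.2 Ω, ∠Z = −∠Y = -5.643°
cos φ = cos(-5.643°) = 0.9952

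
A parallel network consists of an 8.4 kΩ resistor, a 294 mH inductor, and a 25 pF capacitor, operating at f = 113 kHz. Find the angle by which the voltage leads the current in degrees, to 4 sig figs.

ω = 2πf = 710000 rad/s
X_L = ωL = 208700 Ω
X_C = 1/(ωC) = 56340 Ω
Parallel: admittances add. Y = 1/R + 1/(jωL) + jωC
Y = (0.0001190 + j1.296e-05) S
|Y| = 0.0001198 S → |Z| = 1/|Y| = 8351 Ω, ∠Z = −∠Y = -6.213°

-6.213°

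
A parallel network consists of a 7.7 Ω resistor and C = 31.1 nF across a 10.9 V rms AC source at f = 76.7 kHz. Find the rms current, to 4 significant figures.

ω = 2πf = 481900 rad/s
X_C = 1/(ωC) = 66.72 Ω
Parallel: admittances add. Y = 1/R + jωC
Y = (0.1299 + j0.01499) S
|Y| = 0.1307 S → |Z| = 1/|Y| = 7.649 Ω, ∠Z = −∠Y = -6.583°
I = V/|Z| = 10.9/7.649 = 1.425 A

1.425 A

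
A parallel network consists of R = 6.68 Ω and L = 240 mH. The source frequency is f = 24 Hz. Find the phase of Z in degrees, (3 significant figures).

10.5°

ω = 2πf = 150.8 rad/s
X_L = ωL = 36.2 Ω
Parallel: admittances add. Y = 1/R + 1/(jωL)
Y = (0.150 − j0.0276) S
|Y| = 0.152 S → |Z| = 1/|Y| = 6.57 Ω, ∠Z = −∠Y = 10.5°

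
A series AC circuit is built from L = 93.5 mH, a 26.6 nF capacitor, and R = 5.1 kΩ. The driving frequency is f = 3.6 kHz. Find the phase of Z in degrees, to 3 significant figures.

5.07°

ω = 2πf = 22620 rad/s
X_L = ωL = 2110 Ω
X_C = 1/(ωC) = 1660 Ω
Net reactance X = X_L − X_C = 453 Ω
Z = 5100 + j453 Ω
|Z| = √(5100² + 453²) = 5120 Ω
∠Z = arctan(453/5100) = 5.07°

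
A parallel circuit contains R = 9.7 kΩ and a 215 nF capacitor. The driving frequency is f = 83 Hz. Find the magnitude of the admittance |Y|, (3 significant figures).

ω = 2πf = 521.5 rad/s
X_C = 1/(ωC) = 8920 Ω
Parallel: admittances add. Y = 1/R + jωC
Y = (0.000103 + j0.000112) S
|Y| = 0.000152 S → |Z| = 1/|Y| = 6570 Ω, ∠Z = −∠Y = -47.4°

152 μS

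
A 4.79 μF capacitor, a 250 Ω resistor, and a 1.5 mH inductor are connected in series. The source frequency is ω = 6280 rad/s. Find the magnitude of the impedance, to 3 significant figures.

X_L = ωL = 9.42 Ω
X_C = 1/(ωC) = 33.2 Ω
Net reactance X = X_L − X_C = -23.8 Ω
Z = 250 − j23.8 Ω
|Z| = √(250² + 23.8²) = 251 Ω

251 Ω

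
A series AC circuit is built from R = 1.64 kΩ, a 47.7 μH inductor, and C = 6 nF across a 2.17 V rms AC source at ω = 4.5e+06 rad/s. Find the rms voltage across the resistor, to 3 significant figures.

X_L = ωL = 215 Ω
X_C = 1/(ωC) = 37.0 Ω
Net reactance X = X_L − X_C = 178 Ω
Z = 1640 + j178 Ω
|Z| = √(1640² + 178²) = 1650 Ω
I = V/|Z| = 1.32 mA
V_R = I·|Z_R| = 0.00132 × 1640 = 2.16 V

2.16 V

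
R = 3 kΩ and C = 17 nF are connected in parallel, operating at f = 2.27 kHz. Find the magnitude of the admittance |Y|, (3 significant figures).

ω = 2πf = 14260 rad/s
X_C = 1/(ωC) = 4120 Ω
Parallel: admittances add. Y = 1/R + jωC
Y = (0.000333 + j0.000242) S
|Y| = 0.000412 S → |Z| = 1/|Y| = 2430 Ω, ∠Z = −∠Y = -36.0°

412 μS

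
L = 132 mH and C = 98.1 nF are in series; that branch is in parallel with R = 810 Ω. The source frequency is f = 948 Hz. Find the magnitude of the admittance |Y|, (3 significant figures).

ω = 2πf = 5956 rad/s
X_L = ωL = 786 Ω
X_C = 1/(ωC) = 1710 Ω
Branch 1: Z₁ = R = 810 Ω
Branch 2 (series LC): Z₂ = j(X_L − X_C) = −j925 Ω
Parallel: Z = Z₁Z₂/(Z₁+Z₂), |Z| = 609 Ω, ∠Z = -41.2°
|Y| = 1/|Z| = 1.64 mS

1.64 mS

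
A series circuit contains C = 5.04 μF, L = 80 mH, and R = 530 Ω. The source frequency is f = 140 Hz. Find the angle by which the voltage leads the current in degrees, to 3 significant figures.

ω = 2πf = 879.6 rad/s
X_L = ωL = 70.4 Ω
X_C = 1/(ωC) = 226 Ω
Net reactance X = X_L − X_C = -155 Ω
Z = 530 − j155 Ω
|Z| = √(530² + 155²) = 552 Ω
∠Z = arctan(-155/530) = -16.3°

-16.3°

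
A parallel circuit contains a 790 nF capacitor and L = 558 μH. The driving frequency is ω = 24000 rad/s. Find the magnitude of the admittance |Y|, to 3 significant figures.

55.7 mS

X_L = ωL = 13.4 Ω
X_C = 1/(ωC) = 52.7 Ω
Parallel: admittances add. Y = 1/(jωL) + jωC
Y = (0 − j0.0557) S
|Y| = 0.0557 S → |Z| = 1/|Y| = 17.9 Ω, ∠Z = −∠Y = 90.0°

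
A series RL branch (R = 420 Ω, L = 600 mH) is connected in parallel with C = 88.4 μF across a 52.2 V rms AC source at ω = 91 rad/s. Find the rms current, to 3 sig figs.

422 mA

X_L = ωL = 54.6 Ω
X_C = 1/(ωC) = 124 Ω
Branch 1 (R+jX_L): Z₁ = 420 + j54.6 Ω, |Z₁| = 424 Ω
Branch 2 (−jX_C): Z₂ = −j124 Ω
Parallel: Z = Z₁Z₂/(Z₁+Z₂), |Z| = 124 Ω, ∠Z = -73.2°
I = V/|Z| = 52.2/124 = 422 mA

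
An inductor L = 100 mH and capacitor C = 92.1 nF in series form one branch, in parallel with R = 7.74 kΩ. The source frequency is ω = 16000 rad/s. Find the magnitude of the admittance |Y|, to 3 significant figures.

X_L = ωL = 1600 Ω
X_C = 1/(ωC) = 679 Ω
Branch 1: Z₁ = R = 7740 Ω
Branch 2 (series LC): Z₂ = j(X_L − X_C) = j921 Ω
Parallel: Z = Z₁Z₂/(Z₁+Z₂), |Z| = 915 Ω, ∠Z = 83.2°
|Y| = 1/|Z| = 1.09 mS

1.09 mS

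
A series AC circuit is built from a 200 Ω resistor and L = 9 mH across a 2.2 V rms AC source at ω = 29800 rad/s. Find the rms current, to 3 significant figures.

6.58 mA

X_L = ωL = 268 Ω
Z = 200 + j268 Ω
|Z| = √(200² + 268²) = 335 Ω
I = V/|Z| = 2.2/335 = 6.58 mA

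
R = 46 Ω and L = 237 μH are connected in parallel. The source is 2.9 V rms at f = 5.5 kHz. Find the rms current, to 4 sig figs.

ω = 2πf = 34560 rad/s
X_L = ωL = 8.190 Ω
Parallel: admittances add. Y = 1/R + 1/(jωL)
Y = (0.02174 − j0.1221) S
|Y| = 0.1240 S → |Z| = 1/|Y| = 8.063 Ω, ∠Z = −∠Y = 79.90°
I = V/|Z| = 2.9/8.063 = 359.7 mA

359.7 mA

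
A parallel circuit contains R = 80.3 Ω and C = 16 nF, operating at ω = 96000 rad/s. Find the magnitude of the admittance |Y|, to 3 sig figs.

12.5 mS

X_C = 1/(ωC) = 651 Ω
Parallel: admittances add. Y = 1/R + jωC
Y = (0.0125 + j0.00154) S
|Y| = 0.0125 S → |Z| = 1/|Y| = 79.7 Ω, ∠Z = −∠Y = -7.03°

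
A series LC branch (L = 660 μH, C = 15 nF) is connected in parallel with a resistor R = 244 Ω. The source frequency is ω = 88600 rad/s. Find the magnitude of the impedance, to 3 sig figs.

X_L = ωL = 58.5 Ω
X_C = 1/(ωC) = 752 Ω
Branch 1: Z₁ = R = 244 Ω
Branch 2 (series LC): Z₂ = j(X_L − X_C) = −j694 Ω
Parallel: Z = Z₁Z₂/(Z₁+Z₂), |Z| = 230 Ω, ∠Z = -19.4°

230 Ω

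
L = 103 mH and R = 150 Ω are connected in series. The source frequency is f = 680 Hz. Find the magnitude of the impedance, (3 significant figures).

ω = 2πf = 4273 rad/s
X_L = ωL = 440 Ω
Z = 150 + j440 Ω
|Z| = √(150² + 440²) = 465 Ω

465 Ω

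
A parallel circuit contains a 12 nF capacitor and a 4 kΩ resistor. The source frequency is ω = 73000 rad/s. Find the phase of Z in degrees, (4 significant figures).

-74.07°

X_C = 1/(ωC) = 1142 Ω
Parallel: admittances add. Y = 1/R + jωC
Y = (0.0002500 + j0.0008760) S
|Y| = 0.0009110 S → |Z| = 1/|Y| = 1098 Ω, ∠Z = −∠Y = -74.07°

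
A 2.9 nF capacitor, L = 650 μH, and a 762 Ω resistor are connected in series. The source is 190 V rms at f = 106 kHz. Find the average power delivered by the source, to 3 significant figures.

46.8 W

ω = 2πf = 666000 rad/s
X_L = ωL = 433 Ω
X_C = 1/(ωC) = 518 Ω
Net reactance X = X_L − X_C = -84.8 Ω
Z = 762 − j84.8 Ω
|Z| = √(762² + 84.8²) = 767 Ω
∠Z = arctan(-84.8/762) = -6.35°
I = V/|Z| = 248 mA
P = VI cos φ = 190 × 0.248 × cos(-6.35°) = 46.8 W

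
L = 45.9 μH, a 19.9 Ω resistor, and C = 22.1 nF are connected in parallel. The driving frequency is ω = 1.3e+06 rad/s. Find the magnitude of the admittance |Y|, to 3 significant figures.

51.7 mS

X_L = ωL = 59.7 Ω
X_C = 1/(ωC) = 34.8 Ω
Parallel: admittances add. Y = 1/R + 1/(jωL) + jωC
Y = (0.0503 + j0.0120) S
|Y| = 0.0517 S → |Z| = 1/|Y| = 19.4 Ω, ∠Z = −∠Y = -13.4°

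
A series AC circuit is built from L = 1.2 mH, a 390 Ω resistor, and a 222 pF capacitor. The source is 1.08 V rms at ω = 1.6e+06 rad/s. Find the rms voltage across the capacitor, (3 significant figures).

3.11 V

X_L = ωL = 1920 Ω
X_C = 1/(ωC) = 2820 Ω
Net reactance X = X_L − X_C = -895 Ω
Z = 390 − j895 Ω
|Z| = √(390² + 895²) = 977 Ω
I = V/|Z| = 1.11 mA
V_C = I·|Z_C| = 0.00111 × 2820 = 3.11 V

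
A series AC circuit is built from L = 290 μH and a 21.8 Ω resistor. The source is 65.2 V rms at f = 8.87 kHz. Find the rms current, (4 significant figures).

2.403 A

ω = 2πf = 55730 rad/s
X_L = ωL = 16.16 Ω
Z = 21.80 + j16.16 Ω
|Z| = √(21.80² + 16.16²) = 27.14 Ω
I = V/|Z| = 65.2/27.14 = 2.403 A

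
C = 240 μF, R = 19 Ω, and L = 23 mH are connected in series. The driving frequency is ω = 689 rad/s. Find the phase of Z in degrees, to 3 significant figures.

X_L = ωL = 15.8 Ω
X_C = 1/(ωC) = 6.05 Ω
Net reactance X = X_L − X_C = 9.80 Ω
Z = 19.0 + j9.80 Ω
|Z| = √(19.0² + 9.80²) = 21.4 Ω
∠Z = arctan(9.80/19.0) = 27.3°

27.3°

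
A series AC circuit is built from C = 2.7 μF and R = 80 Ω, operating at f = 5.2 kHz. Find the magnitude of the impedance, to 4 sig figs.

ω = 2πf = 32670 rad/s
X_C = 1/(ωC) = 11.34 Ω
Z = 80.00 − j11.34 Ω
|Z| = √(80.00² + 11.34²) = 80.80 Ω

80.80 Ω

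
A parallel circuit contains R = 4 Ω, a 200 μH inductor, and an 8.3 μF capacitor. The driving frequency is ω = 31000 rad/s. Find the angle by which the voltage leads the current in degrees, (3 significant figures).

X_L = ωL = 6.20 Ω
X_C = 1/(ωC) = 3.89 Ω
Parallel: admittances add. Y = 1/R + 1/(jωL) + jωC
Y = (0.250 + j0.0960) S
|Y| = 0.268 S → |Z| = 1/|Y| = 3.73 Ω, ∠Z = −∠Y = -21.0°

-21.0°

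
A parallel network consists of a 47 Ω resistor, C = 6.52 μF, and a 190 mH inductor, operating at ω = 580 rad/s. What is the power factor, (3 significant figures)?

X_L = ωL = 110 Ω
X_C = 1/(ωC) = 264 Ω
Parallel: admittances add. Y = 1/R + 1/(jωL) + jωC
Y = (0.0213 − j0.00529) S
|Y| = 0.0219 S → |Z| = 1/|Y| = 45.6 Ω, ∠Z = −∠Y = 14.0°
cos φ = cos(14.0°) = 0.970

0.970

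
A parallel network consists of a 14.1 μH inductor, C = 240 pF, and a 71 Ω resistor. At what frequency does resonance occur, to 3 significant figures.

2.74 MHz

ω₀ = 1/√(LC) = 1/√(1.41e-05 × 2.4e-10) = 1.719e+07 rad/s
f₀ = ω₀/(2π) = 2.74 MHz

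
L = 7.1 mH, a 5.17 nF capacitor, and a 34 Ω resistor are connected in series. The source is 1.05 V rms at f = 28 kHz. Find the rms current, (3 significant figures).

ω = 2πf = 175900 rad/s
X_L = ωL = 1250 Ω
X_C = 1/(ωC) = 1100 Ω
Net reactance X = X_L − X_C = 150 Ω
Z = 34.0 + j150 Ω
|Z| = √(34.0² + 150²) = 153 Ω
I = V/|Z| = 1.05/153 = 6.84 mA

6.84 mA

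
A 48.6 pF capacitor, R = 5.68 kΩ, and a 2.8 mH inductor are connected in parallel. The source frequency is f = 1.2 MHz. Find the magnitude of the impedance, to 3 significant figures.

2740 Ω

ω = 2πf = 7.54e+06 rad/s
X_L = ωL = 21100 Ω
X_C = 1/(ωC) = 2730 Ω
Parallel: admittances add. Y = 1/R + 1/(jωL) + jωC
Y = (0.000176 + j0.000319) S
|Y| = 0.000364 S → |Z| = 1/|Y| = 2740 Ω, ∠Z = −∠Y = -61.1°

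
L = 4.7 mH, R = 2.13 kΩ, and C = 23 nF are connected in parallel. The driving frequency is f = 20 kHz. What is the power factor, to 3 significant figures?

0.365

ω = 2πf = 125700 rad/s
X_L = ωL = 591 Ω
X_C = 1/(ωC) = 346 Ω
Parallel: admittances add. Y = 1/R + 1/(jωL) + jωC
Y = (0.000469 + j0.00120) S
|Y| = 0.00129 S → |Z| = 1/|Y| = 778 Ω, ∠Z = −∠Y = -68.6°
cos φ = cos(-68.6°) = 0.365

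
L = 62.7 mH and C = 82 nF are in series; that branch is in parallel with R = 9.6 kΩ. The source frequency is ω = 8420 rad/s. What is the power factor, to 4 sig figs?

0.09544

X_L = ωL = 527.9 Ω
X_C = 1/(ωC) = 1448 Ω
Branch 1: Z₁ = R = 9600 Ω
Branch 2 (series LC): Z₂ = j(X_L − X_C) = −j920.4 Ω
Parallel: Z = Z₁Z₂/(Z₁+Z₂), |Z| = 916.2 Ω, ∠Z = -84.52°
cos φ = cos(-84.52°) = 0.09544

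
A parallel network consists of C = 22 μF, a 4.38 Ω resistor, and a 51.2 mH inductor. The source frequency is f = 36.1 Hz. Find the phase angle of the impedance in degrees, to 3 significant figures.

ω = 2πf = 226.8 rad/s
X_L = ωL = 11.6 Ω
X_C = 1/(ωC) = 200 Ω
Parallel: admittances add. Y = 1/R + 1/(jωL) + jωC
Y = (0.228 − j0.0811) S
|Y| = 0.242 S → |Z| = 1/|Y| = 4.13 Ω, ∠Z = −∠Y = 19.6°

19.6°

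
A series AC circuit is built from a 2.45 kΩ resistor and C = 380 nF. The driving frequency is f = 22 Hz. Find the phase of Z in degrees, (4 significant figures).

ω = 2πf = 138.2 rad/s
X_C = 1/(ωC) = 19040 Ω
Z = 2450 − j19040 Ω
|Z| = √(2450² + 19040²) = 19190 Ω
∠Z = arctan(-19040/2450) = -82.67°

-82.67°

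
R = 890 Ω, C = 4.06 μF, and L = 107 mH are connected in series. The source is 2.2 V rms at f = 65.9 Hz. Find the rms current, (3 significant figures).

2.10 mA

ω = 2πf = 414.1 rad/s
X_L = ωL = 44.3 Ω
X_C = 1/(ωC) = 595 Ω
Net reactance X = X_L − X_C = -551 Ω
Z = 890 − j551 Ω
|Z| = √(890² + 551²) = 1050 Ω
I = V/|Z| = 2.2/1050 = 2.10 mA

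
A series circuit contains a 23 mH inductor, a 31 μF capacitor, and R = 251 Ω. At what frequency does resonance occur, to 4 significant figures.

ω₀ = 1/√(LC) = 1/√(0.023 × 3.1e-05) = 1184 rad/s
f₀ = ω₀/(2π) = 188.5 Hz

188.5 Hz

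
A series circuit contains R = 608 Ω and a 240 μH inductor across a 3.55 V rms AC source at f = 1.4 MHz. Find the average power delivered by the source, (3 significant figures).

ω = 2πf = 8.796e+06 rad/s
X_L = ωL = 2110 Ω
Z = 608 + j2110 Ω
|Z| = √(608² + 2110²) = 2200 Ω
∠Z = arctan(2110/608) = 73.9°
I = V/|Z| = 1.62 mA
P = VI cos φ = 3.55 × 0.00162 × cos(73.9°) = 1.59 mW

1.59 mW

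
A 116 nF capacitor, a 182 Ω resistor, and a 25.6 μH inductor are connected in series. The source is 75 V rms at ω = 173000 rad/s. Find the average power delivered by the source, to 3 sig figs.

29.1 W

X_L = ωL = 4.43 Ω
X_C = 1/(ωC) = 49.8 Ω
Net reactance X = X_L − X_C = -45.4 Ω
Z = 182 − j45.4 Ω
|Z| = √(182² + 45.4²) = 188 Ω
∠Z = arctan(-45.4/182) = -14.0°
I = V/|Z| = 400 mA
P = VI cos φ = 75 × 0.400 × cos(-14.0°) = 29.1 W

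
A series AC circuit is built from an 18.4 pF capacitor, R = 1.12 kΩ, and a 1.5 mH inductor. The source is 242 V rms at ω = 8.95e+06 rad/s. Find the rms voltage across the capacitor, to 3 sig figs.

X_L = ωL = 13400 Ω
X_C = 1/(ωC) = 6070 Ω
Net reactance X = X_L − X_C = 7350 Ω
Z = 1120 + j7350 Ω
|Z| = √(1120² + 7350²) = 7440 Ω
I = V/|Z| = 32.5 mA
V_C = I·|Z_C| = 0.0325 × 6070 = 198 V

198 V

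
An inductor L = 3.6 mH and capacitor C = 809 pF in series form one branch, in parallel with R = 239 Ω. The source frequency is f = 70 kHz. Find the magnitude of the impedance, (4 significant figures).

ω = 2πf = 439800 rad/s
X_L = ωL = 1583 Ω
X_C = 1/(ωC) = 2810 Ω
Branch 1: Z₁ = R = 239.0 Ω
Branch 2 (series LC): Z₂ = j(X_L − X_C) = −j1227 Ω
Parallel: Z = Z₁Z₂/(Z₁+Z₂), |Z| = 234.6 Ω, ∠Z = -11.02°

234.6 Ω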